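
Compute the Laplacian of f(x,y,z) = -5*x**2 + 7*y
-10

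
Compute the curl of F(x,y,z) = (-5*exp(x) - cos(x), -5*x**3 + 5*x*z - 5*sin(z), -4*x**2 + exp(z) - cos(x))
(-5*x + 5*cos(z), 8*x - sin(x), -15*x**2 + 5*z)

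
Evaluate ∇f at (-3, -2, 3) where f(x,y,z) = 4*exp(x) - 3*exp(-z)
(4*exp(-3), 0, 3*exp(-3))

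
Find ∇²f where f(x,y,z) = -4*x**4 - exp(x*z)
-x**2*exp(x*z) - 48*x**2 - z**2*exp(x*z)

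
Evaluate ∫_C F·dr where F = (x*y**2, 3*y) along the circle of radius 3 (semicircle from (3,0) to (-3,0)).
0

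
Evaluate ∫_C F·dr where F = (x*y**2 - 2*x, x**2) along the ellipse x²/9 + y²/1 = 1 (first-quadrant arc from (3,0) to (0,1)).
51/4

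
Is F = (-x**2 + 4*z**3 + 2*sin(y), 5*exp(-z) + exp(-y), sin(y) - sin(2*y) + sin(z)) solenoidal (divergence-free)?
No, ∇·F = -2*x + cos(z) - exp(-y)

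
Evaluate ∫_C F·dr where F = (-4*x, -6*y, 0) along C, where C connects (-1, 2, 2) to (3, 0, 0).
-4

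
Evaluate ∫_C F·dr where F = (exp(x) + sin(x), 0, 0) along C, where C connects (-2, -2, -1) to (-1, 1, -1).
-cos(1) + cos(2) - exp(-2) + exp(-1)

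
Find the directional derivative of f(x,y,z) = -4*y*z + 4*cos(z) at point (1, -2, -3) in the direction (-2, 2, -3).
-12*sqrt(17)*sin(3)/17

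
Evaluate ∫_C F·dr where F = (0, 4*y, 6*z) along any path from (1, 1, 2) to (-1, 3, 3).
31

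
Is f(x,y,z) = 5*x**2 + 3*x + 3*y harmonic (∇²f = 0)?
No, ∇²f = 10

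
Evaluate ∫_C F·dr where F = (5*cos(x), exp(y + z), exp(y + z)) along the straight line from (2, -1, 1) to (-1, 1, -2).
-5*sin(2) - 5*sin(1) - 1 + exp(-1)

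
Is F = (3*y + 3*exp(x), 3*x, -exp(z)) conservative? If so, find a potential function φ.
Yes, F is conservative. φ = 3*x*y + 3*exp(x) - exp(z)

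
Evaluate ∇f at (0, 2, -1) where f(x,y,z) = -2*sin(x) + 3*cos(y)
(-2, -3*sin(2), 0)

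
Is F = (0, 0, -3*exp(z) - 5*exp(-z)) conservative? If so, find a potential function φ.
Yes, F is conservative. φ = -3*exp(z) + 5*exp(-z)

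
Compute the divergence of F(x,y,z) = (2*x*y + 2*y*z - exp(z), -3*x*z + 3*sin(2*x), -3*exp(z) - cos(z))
2*y - 3*exp(z) + sin(z)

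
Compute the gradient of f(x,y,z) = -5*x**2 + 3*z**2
(-10*x, 0, 6*z)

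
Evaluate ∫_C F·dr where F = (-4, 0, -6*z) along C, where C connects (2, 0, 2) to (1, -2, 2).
4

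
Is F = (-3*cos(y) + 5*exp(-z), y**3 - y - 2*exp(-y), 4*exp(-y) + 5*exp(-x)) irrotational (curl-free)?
No, ∇×F = (-4*exp(-y), -5*exp(-z) + 5*exp(-x), -3*sin(y))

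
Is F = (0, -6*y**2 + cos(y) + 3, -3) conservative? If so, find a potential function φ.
Yes, F is conservative. φ = -2*y**3 + 3*y - 3*z + sin(y)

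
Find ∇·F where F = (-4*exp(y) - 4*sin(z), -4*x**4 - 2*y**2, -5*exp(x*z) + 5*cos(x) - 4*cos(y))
-5*x*exp(x*z) - 4*y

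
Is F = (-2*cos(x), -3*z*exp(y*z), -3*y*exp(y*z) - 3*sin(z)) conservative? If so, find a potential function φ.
Yes, F is conservative. φ = -3*exp(y*z) - 2*sin(x) + 3*cos(z)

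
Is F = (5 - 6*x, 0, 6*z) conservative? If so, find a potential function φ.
Yes, F is conservative. φ = -3*x**2 + 5*x + 3*z**2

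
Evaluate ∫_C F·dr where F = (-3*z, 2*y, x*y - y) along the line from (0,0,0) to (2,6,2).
32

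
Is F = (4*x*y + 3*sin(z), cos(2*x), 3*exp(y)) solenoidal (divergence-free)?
No, ∇·F = 4*y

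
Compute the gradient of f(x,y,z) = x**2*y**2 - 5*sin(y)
(2*x*y**2, 2*x**2*y - 5*cos(y), 0)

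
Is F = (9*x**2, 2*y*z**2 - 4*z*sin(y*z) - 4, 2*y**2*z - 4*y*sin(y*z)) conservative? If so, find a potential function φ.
Yes, F is conservative. φ = 3*x**3 + y**2*z**2 - 4*y + 4*cos(y*z)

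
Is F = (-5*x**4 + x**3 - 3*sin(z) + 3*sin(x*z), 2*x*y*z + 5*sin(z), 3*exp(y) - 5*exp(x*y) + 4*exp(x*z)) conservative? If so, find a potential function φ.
No, ∇×F = (-2*x*y - 5*x*exp(x*y) + 3*exp(y) - 5*cos(z), 3*x*cos(x*z) + 5*y*exp(x*y) - 4*z*exp(x*z) - 3*cos(z), 2*y*z) ≠ 0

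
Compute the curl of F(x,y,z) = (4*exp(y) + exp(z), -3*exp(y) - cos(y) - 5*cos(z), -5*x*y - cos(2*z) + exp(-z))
(-5*x - 5*sin(z), 5*y + exp(z), -4*exp(y))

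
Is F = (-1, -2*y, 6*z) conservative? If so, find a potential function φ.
Yes, F is conservative. φ = -x - y**2 + 3*z**2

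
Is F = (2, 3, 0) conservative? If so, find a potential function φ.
Yes, F is conservative. φ = 2*x + 3*y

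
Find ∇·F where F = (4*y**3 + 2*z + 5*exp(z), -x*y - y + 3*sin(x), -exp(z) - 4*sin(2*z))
-x - exp(z) + 16*sin(z)**2 - 9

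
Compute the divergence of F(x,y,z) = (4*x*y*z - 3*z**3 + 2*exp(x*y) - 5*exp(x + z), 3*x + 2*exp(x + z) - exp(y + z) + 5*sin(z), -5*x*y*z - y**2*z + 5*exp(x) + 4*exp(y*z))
-5*x*y - y**2 + 4*y*z + 2*y*exp(x*y) + 4*y*exp(y*z) - 5*exp(x + z) - exp(y + z)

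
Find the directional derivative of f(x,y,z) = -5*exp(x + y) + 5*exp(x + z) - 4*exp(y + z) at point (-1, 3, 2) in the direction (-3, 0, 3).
sqrt(2)*(5 - 4*exp(3))*exp(2)/2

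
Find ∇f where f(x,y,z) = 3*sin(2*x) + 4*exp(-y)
(6*cos(2*x), -4*exp(-y), 0)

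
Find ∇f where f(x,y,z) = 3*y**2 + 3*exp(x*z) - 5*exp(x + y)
(3*z*exp(x*z) - 5*exp(x + y), 6*y - 5*exp(x + y), 3*x*exp(x*z))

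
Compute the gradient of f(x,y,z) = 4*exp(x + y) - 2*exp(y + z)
(4*exp(x + y), 4*exp(x + y) - 2*exp(y + z), -2*exp(y + z))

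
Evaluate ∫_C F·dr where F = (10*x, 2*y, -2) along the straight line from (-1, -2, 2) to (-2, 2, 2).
15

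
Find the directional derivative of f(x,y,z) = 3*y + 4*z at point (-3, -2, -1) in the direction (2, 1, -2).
-5/3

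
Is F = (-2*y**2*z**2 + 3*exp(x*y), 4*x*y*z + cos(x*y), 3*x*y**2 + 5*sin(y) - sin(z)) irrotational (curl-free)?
No, ∇×F = (2*x*y + 5*cos(y), y**2*(-4*z - 3), -3*x*exp(x*y) + 4*y*z**2 + 4*y*z - y*sin(x*y))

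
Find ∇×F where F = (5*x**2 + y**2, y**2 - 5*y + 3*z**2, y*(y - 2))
(2*y - 6*z - 2, 0, -2*y)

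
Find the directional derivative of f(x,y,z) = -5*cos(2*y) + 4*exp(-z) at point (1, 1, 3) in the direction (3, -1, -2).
sqrt(14)*(-5*exp(3)*sin(2) + 4)*exp(-3)/7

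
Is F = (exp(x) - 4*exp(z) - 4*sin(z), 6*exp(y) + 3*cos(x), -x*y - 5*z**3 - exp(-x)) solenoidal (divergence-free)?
No, ∇·F = -15*z**2 + exp(x) + 6*exp(y)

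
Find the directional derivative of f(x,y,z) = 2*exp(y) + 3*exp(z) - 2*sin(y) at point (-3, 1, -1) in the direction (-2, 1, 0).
2*sqrt(5)*(E - cos(1))/5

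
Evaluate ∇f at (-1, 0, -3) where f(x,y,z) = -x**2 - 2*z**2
(2, 0, 12)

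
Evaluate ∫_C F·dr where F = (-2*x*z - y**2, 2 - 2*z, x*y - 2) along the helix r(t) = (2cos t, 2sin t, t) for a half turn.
56/3 - 4*pi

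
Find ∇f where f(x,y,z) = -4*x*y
(-4*y, -4*x, 0)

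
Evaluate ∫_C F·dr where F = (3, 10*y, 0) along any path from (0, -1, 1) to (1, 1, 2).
3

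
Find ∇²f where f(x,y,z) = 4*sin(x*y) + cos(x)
-4*x**2*sin(x*y) - 4*y**2*sin(x*y) - cos(x)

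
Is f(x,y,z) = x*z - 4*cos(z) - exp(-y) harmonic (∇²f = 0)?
No, ∇²f = 4*cos(z) - exp(-y)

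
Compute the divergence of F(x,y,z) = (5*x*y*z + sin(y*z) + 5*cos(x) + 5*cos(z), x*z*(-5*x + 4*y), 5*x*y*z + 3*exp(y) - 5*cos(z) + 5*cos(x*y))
5*x*y + 4*x*z + 5*y*z - 5*sin(x) + 5*sin(z)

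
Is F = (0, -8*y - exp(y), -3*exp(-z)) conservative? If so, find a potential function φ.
Yes, F is conservative. φ = -4*y**2 - exp(y) + 3*exp(-z)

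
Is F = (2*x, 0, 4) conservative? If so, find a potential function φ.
Yes, F is conservative. φ = x**2 + 4*z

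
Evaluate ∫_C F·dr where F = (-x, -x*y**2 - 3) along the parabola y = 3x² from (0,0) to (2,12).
-7178/7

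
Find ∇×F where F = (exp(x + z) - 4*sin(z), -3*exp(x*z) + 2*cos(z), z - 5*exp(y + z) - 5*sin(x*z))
(3*x*exp(x*z) - 5*exp(y + z) + 2*sin(z), 5*z*cos(x*z) + exp(x + z) - 4*cos(z), -3*z*exp(x*z))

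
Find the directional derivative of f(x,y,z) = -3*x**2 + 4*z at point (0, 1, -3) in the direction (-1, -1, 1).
4*sqrt(3)/3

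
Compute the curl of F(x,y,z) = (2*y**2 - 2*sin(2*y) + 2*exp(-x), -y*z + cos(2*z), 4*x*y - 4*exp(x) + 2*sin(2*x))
(4*x + y + 2*sin(2*z), -4*y + 4*exp(x) - 4*cos(2*x), -4*y + 4*cos(2*y))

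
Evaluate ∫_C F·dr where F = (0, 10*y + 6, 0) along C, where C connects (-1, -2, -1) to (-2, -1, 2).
-9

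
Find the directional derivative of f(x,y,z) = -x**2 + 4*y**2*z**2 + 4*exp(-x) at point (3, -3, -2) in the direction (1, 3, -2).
sqrt(14)*(-3*exp(3) - 2)*exp(-3)/7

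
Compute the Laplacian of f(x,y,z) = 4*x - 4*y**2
-8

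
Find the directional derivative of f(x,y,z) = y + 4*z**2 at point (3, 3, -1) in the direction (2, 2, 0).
sqrt(2)/2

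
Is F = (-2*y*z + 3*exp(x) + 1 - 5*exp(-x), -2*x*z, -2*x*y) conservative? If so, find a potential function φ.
Yes, F is conservative. φ = -2*x*y*z + x + 3*exp(x) + 5*exp(-x)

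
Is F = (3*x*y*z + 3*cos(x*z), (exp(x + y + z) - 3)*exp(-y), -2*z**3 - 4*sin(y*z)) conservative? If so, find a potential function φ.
No, ∇×F = (-4*z*cos(y*z) - exp(x + z), 3*x*(y - sin(x*z)), -3*x*z + exp(x + z)) ≠ 0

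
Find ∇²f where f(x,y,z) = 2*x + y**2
2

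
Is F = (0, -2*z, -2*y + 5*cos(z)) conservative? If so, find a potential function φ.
Yes, F is conservative. φ = -2*y*z + 5*sin(z)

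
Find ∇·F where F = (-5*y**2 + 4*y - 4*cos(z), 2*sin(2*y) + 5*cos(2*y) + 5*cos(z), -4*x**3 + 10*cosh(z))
-10*sin(2*y) + 4*cos(2*y) + 10*sinh(z)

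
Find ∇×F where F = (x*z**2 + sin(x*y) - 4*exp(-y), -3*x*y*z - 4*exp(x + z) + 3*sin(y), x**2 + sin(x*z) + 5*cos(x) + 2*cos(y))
(3*x*y + 4*exp(x + z) - 2*sin(y), 2*x*z - 2*x - z*cos(x*z) + 5*sin(x), -x*cos(x*y) - 3*y*z - 4*exp(x + z) - 4*exp(-y))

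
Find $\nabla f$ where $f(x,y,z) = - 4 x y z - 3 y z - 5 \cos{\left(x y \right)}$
(y*(-4*z + 5*sin(x*y)), -4*x*z + 5*x*sin(x*y) - 3*z, y*(-4*x - 3))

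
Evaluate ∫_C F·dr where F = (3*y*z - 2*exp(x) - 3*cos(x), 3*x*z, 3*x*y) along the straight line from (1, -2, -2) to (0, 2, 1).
-14 + 3*sin(1) + 2*E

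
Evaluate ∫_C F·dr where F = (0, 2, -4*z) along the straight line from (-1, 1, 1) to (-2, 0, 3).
-18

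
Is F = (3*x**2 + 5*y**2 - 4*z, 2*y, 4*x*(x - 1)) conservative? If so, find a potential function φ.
No, ∇×F = (0, -8*x, -10*y) ≠ 0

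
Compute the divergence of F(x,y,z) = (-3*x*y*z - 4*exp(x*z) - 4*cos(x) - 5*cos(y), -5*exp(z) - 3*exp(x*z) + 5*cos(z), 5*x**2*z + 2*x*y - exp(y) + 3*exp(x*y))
5*x**2 - 3*y*z - 4*z*exp(x*z) + 4*sin(x)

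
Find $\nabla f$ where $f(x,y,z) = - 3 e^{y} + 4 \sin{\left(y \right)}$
(0, -3*exp(y) + 4*cos(y), 0)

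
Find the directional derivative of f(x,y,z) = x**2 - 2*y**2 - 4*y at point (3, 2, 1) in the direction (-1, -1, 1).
2*sqrt(3)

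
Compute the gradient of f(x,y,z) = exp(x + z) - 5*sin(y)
(exp(x + z), -5*cos(y), exp(x + z))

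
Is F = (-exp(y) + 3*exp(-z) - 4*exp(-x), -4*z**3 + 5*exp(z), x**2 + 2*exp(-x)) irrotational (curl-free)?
No, ∇×F = (12*z**2 - 5*exp(z), -2*x - 3*exp(-z) + 2*exp(-x), exp(y))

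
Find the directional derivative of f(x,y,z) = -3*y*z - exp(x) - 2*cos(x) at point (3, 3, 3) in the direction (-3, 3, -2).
3*sqrt(22)*(-3 - 2*sin(3) + exp(3))/22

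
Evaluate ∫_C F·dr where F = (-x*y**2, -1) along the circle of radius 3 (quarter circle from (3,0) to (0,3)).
69/4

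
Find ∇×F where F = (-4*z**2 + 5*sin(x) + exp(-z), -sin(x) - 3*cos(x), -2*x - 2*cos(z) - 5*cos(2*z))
(0, -8*z + 2 - exp(-z), 3*sin(x) - cos(x))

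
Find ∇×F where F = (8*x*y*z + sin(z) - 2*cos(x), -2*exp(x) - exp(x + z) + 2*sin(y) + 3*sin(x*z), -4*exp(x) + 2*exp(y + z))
(-3*x*cos(x*z) + exp(x + z) + 2*exp(y + z), 8*x*y + 4*exp(x) + cos(z), -8*x*z + 3*z*cos(x*z) - 2*exp(x) - exp(x + z))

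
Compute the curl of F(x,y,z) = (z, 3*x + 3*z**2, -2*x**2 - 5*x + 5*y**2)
(10*y - 6*z, 4*x + 6, 3)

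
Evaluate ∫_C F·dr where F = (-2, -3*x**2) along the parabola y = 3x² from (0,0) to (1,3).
-13/2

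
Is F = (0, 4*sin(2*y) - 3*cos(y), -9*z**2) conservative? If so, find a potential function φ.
Yes, F is conservative. φ = -3*z**3 - 3*sin(y) - 2*cos(2*y)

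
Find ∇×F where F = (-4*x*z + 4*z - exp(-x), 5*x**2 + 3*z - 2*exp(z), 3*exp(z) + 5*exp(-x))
(2*exp(z) - 3, -4*x + 4 + 5*exp(-x), 10*x)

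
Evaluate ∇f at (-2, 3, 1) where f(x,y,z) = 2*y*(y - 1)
(0, 10, 0)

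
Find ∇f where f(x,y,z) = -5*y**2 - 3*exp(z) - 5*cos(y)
(0, -10*y + 5*sin(y), -3*exp(z))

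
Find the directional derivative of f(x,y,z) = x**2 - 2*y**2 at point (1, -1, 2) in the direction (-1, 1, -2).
sqrt(6)/3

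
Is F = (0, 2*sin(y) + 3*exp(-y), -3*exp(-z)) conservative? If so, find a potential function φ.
Yes, F is conservative. φ = -2*cos(y) + 3*exp(-z) - 3*exp(-y)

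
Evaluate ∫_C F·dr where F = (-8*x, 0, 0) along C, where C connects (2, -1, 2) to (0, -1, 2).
16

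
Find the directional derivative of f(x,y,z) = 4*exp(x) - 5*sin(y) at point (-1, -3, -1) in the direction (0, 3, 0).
-5*cos(3)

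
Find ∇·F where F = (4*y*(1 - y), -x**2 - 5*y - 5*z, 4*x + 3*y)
-5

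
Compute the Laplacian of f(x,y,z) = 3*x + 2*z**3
12*z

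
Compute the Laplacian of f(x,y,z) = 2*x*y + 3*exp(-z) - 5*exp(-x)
3*exp(-z) - 5*exp(-x)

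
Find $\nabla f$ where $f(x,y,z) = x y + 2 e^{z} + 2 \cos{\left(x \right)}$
(y - 2*sin(x), x, 2*exp(z))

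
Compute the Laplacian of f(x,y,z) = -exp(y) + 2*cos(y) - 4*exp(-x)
-exp(y) - 2*cos(y) - 4*exp(-x)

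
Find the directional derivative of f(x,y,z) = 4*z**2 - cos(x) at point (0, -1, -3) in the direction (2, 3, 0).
0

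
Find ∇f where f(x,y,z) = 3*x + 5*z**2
(3, 0, 10*z)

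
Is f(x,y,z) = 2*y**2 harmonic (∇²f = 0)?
No, ∇²f = 4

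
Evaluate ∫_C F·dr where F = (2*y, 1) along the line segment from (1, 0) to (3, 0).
0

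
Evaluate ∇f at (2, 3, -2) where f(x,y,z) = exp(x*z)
(-2*exp(-4), 0, 2*exp(-4))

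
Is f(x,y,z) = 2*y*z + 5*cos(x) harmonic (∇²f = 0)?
No, ∇²f = -5*cos(x)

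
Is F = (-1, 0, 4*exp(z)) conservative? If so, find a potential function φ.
Yes, F is conservative. φ = -x + 4*exp(z)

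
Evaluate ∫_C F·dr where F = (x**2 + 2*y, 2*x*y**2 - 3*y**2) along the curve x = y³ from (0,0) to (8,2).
208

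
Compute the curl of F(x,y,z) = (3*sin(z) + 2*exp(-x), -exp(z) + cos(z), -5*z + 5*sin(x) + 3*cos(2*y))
(exp(z) - 6*sin(2*y) + sin(z), -5*cos(x) + 3*cos(z), 0)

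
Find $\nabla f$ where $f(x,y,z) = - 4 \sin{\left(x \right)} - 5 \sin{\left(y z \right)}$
(-4*cos(x), -5*z*cos(y*z), -5*y*cos(y*z))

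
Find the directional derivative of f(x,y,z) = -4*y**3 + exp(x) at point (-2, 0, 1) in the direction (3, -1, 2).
3*sqrt(14)*exp(-2)/14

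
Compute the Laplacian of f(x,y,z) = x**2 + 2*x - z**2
0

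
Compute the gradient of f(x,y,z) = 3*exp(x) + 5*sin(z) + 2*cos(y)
(3*exp(x), -2*sin(y), 5*cos(z))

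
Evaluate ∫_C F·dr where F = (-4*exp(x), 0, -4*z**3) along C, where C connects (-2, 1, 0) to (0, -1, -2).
-20 + 4*exp(-2)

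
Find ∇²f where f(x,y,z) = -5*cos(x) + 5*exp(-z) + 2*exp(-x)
5*cos(x) + 5*exp(-z) + 2*exp(-x)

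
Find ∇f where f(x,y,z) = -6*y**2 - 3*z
(0, -12*y, -3)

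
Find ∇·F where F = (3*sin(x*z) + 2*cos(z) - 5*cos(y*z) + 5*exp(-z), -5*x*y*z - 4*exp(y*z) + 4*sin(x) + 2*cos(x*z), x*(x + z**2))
z*(-3*x - 4*exp(y*z) + 3*cos(x*z))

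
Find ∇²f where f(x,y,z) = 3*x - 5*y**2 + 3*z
-10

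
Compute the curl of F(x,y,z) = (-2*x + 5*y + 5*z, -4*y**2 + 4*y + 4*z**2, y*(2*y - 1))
(4*y - 8*z - 1, 5, -5)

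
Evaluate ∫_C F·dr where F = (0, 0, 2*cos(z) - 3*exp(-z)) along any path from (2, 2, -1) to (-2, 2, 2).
-3*E + 3*exp(-2) + 2*sin(1) + 2*sin(2)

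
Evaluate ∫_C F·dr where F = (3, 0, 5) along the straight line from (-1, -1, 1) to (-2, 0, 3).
7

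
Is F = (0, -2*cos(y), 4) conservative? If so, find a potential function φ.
Yes, F is conservative. φ = 4*z - 2*sin(y)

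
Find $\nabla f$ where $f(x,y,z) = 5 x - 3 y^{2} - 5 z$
(5, -6*y, -5)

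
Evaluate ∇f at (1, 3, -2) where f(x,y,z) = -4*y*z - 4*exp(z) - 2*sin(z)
(0, 8, -12 - 4*exp(-2) - 2*cos(2))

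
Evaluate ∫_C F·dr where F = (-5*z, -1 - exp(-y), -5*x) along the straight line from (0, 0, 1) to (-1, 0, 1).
5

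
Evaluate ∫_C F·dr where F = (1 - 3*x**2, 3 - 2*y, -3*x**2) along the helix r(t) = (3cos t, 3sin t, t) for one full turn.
-27*pi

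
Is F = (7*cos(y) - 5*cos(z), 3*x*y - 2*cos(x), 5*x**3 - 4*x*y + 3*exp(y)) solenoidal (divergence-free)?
No, ∇·F = 3*x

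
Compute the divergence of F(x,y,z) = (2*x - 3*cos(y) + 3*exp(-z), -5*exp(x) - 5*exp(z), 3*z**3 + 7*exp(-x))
9*z**2 + 2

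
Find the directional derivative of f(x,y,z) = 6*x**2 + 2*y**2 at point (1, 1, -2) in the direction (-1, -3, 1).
-24*sqrt(11)/11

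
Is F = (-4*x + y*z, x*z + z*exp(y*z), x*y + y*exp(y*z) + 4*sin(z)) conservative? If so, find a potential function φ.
Yes, F is conservative. φ = -2*x**2 + x*y*z + exp(y*z) - 4*cos(z)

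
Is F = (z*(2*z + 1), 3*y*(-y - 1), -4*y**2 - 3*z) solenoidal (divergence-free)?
No, ∇·F = -6*y - 6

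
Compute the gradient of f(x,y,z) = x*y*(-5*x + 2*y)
(2*y*(-5*x + y), x*(-5*x + 4*y), 0)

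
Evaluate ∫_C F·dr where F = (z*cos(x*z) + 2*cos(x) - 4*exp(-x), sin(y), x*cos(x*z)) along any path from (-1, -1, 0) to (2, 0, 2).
-4*E - 1 + sin(4) + cos(1) + 4*exp(-2) + 2*sin(1) + 2*sin(2)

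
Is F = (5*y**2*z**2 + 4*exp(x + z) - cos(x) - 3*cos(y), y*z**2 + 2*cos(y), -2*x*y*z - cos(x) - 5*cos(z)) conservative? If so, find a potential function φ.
No, ∇×F = (2*z*(-x - y), 10*y**2*z + 2*y*z + 4*exp(x + z) - sin(x), -10*y*z**2 - 3*sin(y)) ≠ 0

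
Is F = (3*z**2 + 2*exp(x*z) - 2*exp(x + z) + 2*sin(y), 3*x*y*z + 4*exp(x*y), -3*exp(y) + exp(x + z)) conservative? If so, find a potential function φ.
No, ∇×F = (-3*x*y - 3*exp(y), 2*x*exp(x*z) + 6*z - 3*exp(x + z), 3*y*z + 4*y*exp(x*y) - 2*cos(y)) ≠ 0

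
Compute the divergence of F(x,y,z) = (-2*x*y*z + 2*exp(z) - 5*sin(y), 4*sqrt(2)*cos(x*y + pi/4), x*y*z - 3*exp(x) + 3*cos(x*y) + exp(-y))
x*y - 4*sqrt(2)*x*sin(x*y + pi/4) - 2*y*z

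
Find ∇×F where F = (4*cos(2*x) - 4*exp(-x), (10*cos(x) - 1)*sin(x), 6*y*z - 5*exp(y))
(6*z - 5*exp(y), 0, -cos(x) + 10*cos(2*x))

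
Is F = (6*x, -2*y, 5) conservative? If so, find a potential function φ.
Yes, F is conservative. φ = 3*x**2 - y**2 + 5*z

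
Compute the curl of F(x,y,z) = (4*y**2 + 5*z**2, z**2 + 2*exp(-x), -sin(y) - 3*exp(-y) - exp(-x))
(-2*z - cos(y) + 3*exp(-y), 10*z - exp(-x), -8*y - 2*exp(-x))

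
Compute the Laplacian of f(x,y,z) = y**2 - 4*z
2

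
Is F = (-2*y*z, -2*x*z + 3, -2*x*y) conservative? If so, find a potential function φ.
Yes, F is conservative. φ = y*(-2*x*z + 3)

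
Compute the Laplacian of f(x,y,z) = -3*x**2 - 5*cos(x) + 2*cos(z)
5*cos(x) - 2*cos(z) - 6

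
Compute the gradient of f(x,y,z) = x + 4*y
(1, 4, 0)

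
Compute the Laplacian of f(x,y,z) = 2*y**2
4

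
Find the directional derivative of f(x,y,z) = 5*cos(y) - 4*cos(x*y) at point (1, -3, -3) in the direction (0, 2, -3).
2*sqrt(13)*sin(3)/13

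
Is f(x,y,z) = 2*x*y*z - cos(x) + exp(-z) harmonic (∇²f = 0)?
No, ∇²f = cos(x) + exp(-z)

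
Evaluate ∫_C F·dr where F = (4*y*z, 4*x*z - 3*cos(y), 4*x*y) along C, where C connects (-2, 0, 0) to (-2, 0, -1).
0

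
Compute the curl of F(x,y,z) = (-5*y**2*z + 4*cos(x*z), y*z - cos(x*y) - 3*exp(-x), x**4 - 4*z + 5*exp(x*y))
(5*x*exp(x*y) - y, -4*x**3 - 4*x*sin(x*z) - 5*y**2 - 5*y*exp(x*y), 10*y*z + y*sin(x*y) + 3*exp(-x))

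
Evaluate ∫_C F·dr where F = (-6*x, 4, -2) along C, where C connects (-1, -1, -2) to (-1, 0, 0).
0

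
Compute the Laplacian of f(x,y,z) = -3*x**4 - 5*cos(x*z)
5*x**2*cos(x*z) - 36*x**2 + 5*z**2*cos(x*z)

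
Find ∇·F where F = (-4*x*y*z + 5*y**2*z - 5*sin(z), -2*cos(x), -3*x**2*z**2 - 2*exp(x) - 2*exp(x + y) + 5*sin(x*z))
-6*x**2*z + 5*x*cos(x*z) - 4*y*z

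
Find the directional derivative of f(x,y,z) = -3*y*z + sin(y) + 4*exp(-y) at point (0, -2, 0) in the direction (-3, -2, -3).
sqrt(22)*(-9 - cos(2) + 4*exp(2))/11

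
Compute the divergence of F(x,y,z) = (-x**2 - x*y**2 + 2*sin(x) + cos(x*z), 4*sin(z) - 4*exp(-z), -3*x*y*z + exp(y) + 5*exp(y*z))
-3*x*y - 2*x - y**2 + 5*y*exp(y*z) - z*sin(x*z) + 2*cos(x)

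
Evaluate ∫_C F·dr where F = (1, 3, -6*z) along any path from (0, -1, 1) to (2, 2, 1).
11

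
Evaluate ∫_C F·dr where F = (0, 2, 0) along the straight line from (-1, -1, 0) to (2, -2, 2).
-2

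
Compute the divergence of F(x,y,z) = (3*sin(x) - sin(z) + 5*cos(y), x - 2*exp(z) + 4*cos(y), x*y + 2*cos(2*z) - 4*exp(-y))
-4*sin(y) - 4*sin(2*z) + 3*cos(x)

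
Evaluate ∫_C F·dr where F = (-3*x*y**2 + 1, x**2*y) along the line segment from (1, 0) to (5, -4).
-412/3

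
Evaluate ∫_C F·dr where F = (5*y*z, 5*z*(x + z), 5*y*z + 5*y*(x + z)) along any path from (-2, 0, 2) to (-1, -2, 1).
0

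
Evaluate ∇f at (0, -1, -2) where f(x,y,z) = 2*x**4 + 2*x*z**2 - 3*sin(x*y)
(11, 0, 0)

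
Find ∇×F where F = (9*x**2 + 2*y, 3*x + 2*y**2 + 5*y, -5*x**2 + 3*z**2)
(0, 10*x, 1)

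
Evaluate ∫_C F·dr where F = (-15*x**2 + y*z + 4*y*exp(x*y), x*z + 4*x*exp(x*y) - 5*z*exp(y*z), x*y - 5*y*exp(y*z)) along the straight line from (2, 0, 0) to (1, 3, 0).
31 + 4*exp(3)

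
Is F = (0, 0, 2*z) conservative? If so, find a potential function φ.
Yes, F is conservative. φ = z**2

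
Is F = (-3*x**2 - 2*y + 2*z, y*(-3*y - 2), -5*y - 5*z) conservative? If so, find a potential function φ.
No, ∇×F = (-5, 2, 2) ≠ 0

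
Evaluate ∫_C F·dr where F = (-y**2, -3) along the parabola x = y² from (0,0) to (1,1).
-7/2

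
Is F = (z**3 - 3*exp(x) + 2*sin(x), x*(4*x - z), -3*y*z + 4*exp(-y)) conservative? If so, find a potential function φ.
No, ∇×F = (x - 3*z - 4*exp(-y), 3*z**2, 8*x - z) ≠ 0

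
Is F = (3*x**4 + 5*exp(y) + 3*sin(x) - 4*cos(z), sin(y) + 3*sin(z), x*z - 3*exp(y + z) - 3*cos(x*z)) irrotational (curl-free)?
No, ∇×F = (-3*exp(y + z) - 3*cos(z), -3*z*sin(x*z) - z + 4*sin(z), -5*exp(y))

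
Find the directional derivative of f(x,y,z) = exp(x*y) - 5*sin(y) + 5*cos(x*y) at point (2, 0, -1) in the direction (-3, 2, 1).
-3*sqrt(14)/7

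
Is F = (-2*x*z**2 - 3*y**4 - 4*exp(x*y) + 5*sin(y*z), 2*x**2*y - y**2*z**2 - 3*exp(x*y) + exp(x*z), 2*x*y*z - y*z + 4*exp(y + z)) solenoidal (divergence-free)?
No, ∇·F = 2*x**2 + 2*x*y - 3*x*exp(x*y) - 2*y*z**2 - 4*y*exp(x*y) - y - 2*z**2 + 4*exp(y + z)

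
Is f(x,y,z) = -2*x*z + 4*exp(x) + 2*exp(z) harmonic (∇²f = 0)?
No, ∇²f = 4*exp(x) + 2*exp(z)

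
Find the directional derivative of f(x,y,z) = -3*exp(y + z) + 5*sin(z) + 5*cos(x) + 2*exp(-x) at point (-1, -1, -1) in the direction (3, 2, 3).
3*sqrt(22)*(-2*exp(3) - 5 + 5*sqrt(2)*exp(2)*sin(pi/4 + 1))*exp(-2)/22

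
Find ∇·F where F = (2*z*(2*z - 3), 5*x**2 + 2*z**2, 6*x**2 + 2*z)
2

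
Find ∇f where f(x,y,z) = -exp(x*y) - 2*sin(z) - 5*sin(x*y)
(-y*(exp(x*y) + 5*cos(x*y)), -x*(exp(x*y) + 5*cos(x*y)), -2*cos(z))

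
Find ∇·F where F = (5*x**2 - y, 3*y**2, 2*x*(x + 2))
10*x + 6*y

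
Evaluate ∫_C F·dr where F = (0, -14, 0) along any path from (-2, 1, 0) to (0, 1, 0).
0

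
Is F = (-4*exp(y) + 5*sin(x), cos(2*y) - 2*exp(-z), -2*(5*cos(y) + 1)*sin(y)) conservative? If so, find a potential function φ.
No, ∇×F = (-2*cos(y) - 10*cos(2*y) - 2*exp(-z), 0, 4*exp(y)) ≠ 0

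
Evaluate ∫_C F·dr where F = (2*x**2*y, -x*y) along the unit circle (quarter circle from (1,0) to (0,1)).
-pi/8 - 1/3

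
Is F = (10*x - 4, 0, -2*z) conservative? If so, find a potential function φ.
Yes, F is conservative. φ = 5*x**2 - 4*x - z**2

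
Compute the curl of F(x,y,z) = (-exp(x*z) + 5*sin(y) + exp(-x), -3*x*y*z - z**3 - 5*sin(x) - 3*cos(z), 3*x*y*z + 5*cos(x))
(3*x*y + 3*x*z + 3*z**2 - 3*sin(z), -x*exp(x*z) - 3*y*z + 5*sin(x), -3*y*z - 5*cos(x) - 5*cos(y))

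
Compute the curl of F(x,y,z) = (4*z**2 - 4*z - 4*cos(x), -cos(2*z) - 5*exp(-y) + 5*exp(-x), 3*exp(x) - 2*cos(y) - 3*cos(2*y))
(2*sin(y) + 6*sin(2*y) - 2*sin(2*z), 8*z - 3*exp(x) - 4, -5*exp(-x))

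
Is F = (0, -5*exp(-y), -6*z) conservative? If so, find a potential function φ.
Yes, F is conservative. φ = -3*z**2 + 5*exp(-y)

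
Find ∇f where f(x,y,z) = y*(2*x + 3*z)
(2*y, 2*x + 3*z, 3*y)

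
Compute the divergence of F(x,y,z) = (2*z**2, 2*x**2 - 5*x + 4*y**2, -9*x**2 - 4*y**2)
8*y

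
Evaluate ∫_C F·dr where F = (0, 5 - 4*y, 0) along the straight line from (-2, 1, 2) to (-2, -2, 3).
-21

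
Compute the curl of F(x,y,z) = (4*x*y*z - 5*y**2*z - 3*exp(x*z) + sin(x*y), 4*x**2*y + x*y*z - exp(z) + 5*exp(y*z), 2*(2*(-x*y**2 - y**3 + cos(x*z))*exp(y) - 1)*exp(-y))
(-9*x*y - 12*y**2 - 5*y*exp(y*z) + exp(z) + 2*exp(-y), 4*x*y - 3*x*exp(x*z) - y**2 + 4*z*sin(x*z), 8*x*y - 4*x*z - x*cos(x*y) + 11*y*z)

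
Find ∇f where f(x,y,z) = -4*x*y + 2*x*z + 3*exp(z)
(-4*y + 2*z, -4*x, 2*x + 3*exp(z))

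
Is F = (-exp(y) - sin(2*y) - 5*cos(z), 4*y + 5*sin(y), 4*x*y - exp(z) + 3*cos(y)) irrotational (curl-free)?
No, ∇×F = (4*x - 3*sin(y), -4*y + 5*sin(z), exp(y) + 2*cos(2*y))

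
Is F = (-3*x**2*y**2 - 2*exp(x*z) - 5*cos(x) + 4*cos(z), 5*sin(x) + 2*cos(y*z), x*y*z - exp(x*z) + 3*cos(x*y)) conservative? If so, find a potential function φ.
No, ∇×F = (x*z - 3*x*sin(x*y) + 2*y*sin(y*z), -2*x*exp(x*z) - y*z + 3*y*sin(x*y) + z*exp(x*z) - 4*sin(z), 6*x**2*y + 5*cos(x)) ≠ 0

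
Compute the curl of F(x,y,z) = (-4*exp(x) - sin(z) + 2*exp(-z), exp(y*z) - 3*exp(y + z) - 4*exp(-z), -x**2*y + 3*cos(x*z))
(-x**2 - y*exp(y*z) + 3*exp(y + z) - 4*exp(-z), 2*x*y + 3*z*sin(x*z) - cos(z) - 2*exp(-z), 0)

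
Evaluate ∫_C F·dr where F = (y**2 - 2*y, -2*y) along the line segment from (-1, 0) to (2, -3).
9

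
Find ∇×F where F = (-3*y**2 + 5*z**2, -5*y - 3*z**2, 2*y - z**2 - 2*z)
(6*z + 2, 10*z, 6*y)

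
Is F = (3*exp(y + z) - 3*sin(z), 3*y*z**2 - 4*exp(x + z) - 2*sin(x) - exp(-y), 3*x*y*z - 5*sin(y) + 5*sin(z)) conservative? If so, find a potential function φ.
No, ∇×F = (3*x*z - 6*y*z + 4*exp(x + z) - 5*cos(y), -3*y*z + 3*exp(y + z) - 3*cos(z), -4*exp(x + z) - 3*exp(y + z) - 2*cos(x)) ≠ 0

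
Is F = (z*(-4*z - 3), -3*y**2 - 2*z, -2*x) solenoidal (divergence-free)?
No, ∇·F = -6*y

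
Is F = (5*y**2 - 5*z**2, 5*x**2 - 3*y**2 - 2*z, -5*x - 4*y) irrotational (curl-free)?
No, ∇×F = (-2, 5 - 10*z, 10*x - 10*y)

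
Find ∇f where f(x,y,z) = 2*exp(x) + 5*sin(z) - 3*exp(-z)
(2*exp(x), 0, 5*cos(z) + 3*exp(-z))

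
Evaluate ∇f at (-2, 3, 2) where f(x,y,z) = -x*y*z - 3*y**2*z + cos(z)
(-6, -32, -21 - sin(2))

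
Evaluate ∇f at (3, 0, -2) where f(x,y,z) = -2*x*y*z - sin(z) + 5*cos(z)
(0, 12, -cos(2) + 5*sin(2))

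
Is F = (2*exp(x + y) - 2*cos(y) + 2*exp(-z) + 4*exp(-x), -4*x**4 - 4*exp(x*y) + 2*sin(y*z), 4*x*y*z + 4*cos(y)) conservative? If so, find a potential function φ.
No, ∇×F = (4*x*z - 2*y*cos(y*z) - 4*sin(y), -4*y*z - 2*exp(-z), -16*x**3 - 4*y*exp(x*y) - 2*exp(x + y) - 2*sin(y)) ≠ 0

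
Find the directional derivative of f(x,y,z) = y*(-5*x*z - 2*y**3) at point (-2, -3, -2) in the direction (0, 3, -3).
113*sqrt(2)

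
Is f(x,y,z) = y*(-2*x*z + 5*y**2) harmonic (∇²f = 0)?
No, ∇²f = 30*y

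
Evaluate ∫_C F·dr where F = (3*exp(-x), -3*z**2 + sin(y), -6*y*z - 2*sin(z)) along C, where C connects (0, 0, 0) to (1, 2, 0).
-3*exp(-1) - cos(2) + 4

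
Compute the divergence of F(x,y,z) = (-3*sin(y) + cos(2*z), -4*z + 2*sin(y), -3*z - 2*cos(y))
2*cos(y) - 3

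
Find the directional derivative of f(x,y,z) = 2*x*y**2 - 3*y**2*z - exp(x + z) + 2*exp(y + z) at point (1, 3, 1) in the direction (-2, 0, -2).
sqrt(2)*(-exp(4) + 9/2 + exp(2))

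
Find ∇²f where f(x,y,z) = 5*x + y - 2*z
0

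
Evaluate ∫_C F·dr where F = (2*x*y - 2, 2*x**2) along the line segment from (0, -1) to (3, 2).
21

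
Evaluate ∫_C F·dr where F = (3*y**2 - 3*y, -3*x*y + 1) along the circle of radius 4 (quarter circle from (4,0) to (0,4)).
-188 + 12*pi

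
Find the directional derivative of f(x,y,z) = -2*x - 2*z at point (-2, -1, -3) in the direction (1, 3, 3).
-8*sqrt(19)/19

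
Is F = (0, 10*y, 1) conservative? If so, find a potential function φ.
Yes, F is conservative. φ = 5*y**2 + z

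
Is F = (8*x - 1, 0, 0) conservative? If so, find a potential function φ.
Yes, F is conservative. φ = x*(4*x - 1)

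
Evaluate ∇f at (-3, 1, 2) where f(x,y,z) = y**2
(0, 2, 0)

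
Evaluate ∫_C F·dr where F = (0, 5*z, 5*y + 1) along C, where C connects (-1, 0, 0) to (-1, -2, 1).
-9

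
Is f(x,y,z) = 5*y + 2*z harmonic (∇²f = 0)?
Yes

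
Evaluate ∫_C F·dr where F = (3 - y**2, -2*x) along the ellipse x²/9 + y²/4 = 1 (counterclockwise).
-12*pi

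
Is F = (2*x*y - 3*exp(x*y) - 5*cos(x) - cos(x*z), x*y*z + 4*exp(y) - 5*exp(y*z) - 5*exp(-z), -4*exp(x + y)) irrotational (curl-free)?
No, ∇×F = (-x*y + 5*y*exp(y*z) - 4*exp(x + y) - 5*exp(-z), x*sin(x*z) + 4*exp(x + y), 3*x*exp(x*y) - 2*x + y*z)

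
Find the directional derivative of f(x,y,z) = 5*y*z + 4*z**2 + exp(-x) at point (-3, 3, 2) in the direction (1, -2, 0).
sqrt(5)*(-exp(3) - 20)/5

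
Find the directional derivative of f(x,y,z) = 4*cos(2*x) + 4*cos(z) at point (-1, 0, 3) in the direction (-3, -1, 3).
-12*sqrt(19)*(sin(3) + 2*sin(2))/19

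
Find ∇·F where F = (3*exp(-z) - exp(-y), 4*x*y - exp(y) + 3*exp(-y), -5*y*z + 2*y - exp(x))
4*x - 5*y - exp(y) - 3*exp(-y)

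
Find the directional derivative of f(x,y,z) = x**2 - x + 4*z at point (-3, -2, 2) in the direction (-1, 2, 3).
19*sqrt(14)/14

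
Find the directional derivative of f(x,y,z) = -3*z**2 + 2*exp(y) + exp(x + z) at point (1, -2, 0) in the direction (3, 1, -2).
sqrt(14)*(2 + exp(3))*exp(-2)/14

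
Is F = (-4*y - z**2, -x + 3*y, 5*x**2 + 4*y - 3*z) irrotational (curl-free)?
No, ∇×F = (4, -10*x - 2*z, 3)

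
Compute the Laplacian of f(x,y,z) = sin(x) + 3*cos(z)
-sin(x) - 3*cos(z)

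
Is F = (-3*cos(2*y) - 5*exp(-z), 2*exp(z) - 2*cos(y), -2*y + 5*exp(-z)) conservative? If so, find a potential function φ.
No, ∇×F = (-2*exp(z) - 2, 5*exp(-z), -6*sin(2*y)) ≠ 0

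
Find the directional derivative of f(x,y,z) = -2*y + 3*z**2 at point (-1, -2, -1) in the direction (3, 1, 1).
-8*sqrt(11)/11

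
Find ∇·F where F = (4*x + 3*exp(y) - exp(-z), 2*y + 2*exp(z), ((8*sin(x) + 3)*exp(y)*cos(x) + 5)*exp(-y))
6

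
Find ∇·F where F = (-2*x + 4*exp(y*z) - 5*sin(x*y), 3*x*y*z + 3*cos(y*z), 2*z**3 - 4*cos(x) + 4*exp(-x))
3*x*z - 5*y*cos(x*y) + 6*z**2 - 3*z*sin(y*z) - 2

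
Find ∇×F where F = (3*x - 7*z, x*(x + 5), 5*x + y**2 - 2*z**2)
(2*y, -12, 2*x + 5)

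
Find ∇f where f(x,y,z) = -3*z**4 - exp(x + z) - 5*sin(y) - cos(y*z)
(-exp(x + z), z*sin(y*z) - 5*cos(y), y*sin(y*z) - 12*z**3 - exp(x + z))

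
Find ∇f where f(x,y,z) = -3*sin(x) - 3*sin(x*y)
(-3*y*cos(x*y) - 3*cos(x), -3*x*cos(x*y), 0)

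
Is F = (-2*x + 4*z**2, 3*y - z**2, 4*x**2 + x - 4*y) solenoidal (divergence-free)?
No, ∇·F = 1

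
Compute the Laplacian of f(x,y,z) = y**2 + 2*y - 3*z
2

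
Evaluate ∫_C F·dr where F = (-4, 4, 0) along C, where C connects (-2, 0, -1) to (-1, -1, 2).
-8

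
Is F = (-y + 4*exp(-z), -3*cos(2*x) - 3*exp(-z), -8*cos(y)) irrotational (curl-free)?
No, ∇×F = (8*sin(y) - 3*exp(-z), -4*exp(-z), 6*sin(2*x) + 1)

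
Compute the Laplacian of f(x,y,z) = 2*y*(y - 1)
4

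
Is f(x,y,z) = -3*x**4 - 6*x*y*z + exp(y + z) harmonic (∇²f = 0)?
No, ∇²f = -36*x**2 + 2*exp(y + z)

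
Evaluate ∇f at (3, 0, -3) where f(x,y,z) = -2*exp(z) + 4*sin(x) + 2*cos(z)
(4*cos(3), 0, -2*exp(-3) + 2*sin(3))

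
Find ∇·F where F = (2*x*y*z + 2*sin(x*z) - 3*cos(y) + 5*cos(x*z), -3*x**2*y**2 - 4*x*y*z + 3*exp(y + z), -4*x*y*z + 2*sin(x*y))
-6*x**2*y - 4*x*y - 4*x*z + 2*y*z - 5*z*sin(x*z) + 2*z*cos(x*z) + 3*exp(y + z)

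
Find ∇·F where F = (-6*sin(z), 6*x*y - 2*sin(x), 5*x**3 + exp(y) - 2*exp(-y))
6*x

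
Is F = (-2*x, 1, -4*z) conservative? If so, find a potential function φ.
Yes, F is conservative. φ = -x**2 + y - 2*z**2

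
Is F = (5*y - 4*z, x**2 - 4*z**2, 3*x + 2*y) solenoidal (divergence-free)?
Yes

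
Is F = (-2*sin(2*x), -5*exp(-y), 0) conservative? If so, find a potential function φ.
Yes, F is conservative. φ = cos(2*x) + 5*exp(-y)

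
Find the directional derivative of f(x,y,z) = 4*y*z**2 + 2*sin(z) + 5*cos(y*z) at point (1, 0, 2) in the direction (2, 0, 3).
6*sqrt(13)*cos(2)/13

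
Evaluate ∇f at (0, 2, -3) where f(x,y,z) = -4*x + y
(-4, 1, 0)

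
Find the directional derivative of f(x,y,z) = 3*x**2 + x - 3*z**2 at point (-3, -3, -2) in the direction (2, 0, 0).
-17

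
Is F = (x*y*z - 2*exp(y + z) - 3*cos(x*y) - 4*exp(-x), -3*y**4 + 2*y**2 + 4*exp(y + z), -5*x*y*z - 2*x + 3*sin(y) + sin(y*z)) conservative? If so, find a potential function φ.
No, ∇×F = (-5*x*z + z*cos(y*z) - 4*exp(y + z) + 3*cos(y), x*y + 5*y*z - 2*exp(y + z) + 2, -x*z - 3*x*sin(x*y) + 2*exp(y + z)) ≠ 0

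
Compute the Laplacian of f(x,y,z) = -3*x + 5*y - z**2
-2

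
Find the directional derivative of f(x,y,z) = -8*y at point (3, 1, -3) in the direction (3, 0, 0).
0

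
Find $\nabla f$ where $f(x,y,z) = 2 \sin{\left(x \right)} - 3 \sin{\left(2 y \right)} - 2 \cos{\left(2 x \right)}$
(2*(4*sin(x) + 1)*cos(x), -6*cos(2*y), 0)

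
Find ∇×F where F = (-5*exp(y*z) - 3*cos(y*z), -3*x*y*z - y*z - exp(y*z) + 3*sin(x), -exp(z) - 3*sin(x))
(y*(3*x + exp(y*z) + 1), -5*y*exp(y*z) + 3*y*sin(y*z) + 3*cos(x), -3*y*z + 5*z*exp(y*z) - 3*z*sin(y*z) + 3*cos(x))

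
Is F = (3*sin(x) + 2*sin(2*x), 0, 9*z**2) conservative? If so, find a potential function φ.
Yes, F is conservative. φ = 3*z**3 - 3*cos(x) - cos(2*x)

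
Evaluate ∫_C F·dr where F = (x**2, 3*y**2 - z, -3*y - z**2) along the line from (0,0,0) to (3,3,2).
64/3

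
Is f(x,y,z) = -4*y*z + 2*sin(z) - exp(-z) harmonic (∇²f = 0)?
No, ∇²f = -2*sin(z) - exp(-z)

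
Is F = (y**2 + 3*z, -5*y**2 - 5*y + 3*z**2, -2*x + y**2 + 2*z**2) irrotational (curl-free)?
No, ∇×F = (2*y - 6*z, 5, -2*y)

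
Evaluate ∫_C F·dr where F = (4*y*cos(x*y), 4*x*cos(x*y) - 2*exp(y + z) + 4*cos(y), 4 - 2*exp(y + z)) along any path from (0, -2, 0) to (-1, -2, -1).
-4 - 2*exp(-3) + 2*exp(-2) + 4*sin(2)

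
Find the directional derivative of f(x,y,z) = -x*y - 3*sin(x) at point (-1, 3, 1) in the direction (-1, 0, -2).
3*sqrt(5)*(cos(1) + 1)/5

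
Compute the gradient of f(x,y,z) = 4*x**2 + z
(8*x, 0, 1)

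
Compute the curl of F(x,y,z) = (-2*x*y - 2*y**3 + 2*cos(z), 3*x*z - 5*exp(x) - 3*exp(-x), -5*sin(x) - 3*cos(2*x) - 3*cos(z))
(-3*x, -6*sin(2*x) - 2*sin(z) + 5*cos(x), 2*x + 6*y**2 + 3*z - 5*exp(x) + 3*exp(-x))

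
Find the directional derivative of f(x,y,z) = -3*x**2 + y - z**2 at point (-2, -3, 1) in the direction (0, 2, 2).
-sqrt(2)/2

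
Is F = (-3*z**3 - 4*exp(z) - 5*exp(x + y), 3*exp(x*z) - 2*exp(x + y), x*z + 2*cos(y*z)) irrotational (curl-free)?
No, ∇×F = (-3*x*exp(x*z) - 2*z*sin(y*z), -9*z**2 - z - 4*exp(z), 3*z*exp(x*z) + 3*exp(x + y))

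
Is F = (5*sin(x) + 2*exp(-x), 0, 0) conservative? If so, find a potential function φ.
Yes, F is conservative. φ = -5*cos(x) - 2*exp(-x)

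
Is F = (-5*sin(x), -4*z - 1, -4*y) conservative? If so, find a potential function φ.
Yes, F is conservative. φ = -4*y*z - y + 5*cos(x)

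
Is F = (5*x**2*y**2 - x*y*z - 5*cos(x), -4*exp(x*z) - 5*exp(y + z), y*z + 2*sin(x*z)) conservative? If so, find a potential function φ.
No, ∇×F = (4*x*exp(x*z) + z + 5*exp(y + z), -x*y - 2*z*cos(x*z), -10*x**2*y + x*z - 4*z*exp(x*z)) ≠ 0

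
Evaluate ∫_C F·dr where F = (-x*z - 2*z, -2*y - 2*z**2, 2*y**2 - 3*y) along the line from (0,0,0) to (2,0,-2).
20/3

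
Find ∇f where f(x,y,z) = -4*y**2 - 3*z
(0, -8*y, -3)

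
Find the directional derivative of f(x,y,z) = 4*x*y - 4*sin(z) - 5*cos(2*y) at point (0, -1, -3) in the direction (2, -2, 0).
sqrt(2)*(-2 + 5*sin(2))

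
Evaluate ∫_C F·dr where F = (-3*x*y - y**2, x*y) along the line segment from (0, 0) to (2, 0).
0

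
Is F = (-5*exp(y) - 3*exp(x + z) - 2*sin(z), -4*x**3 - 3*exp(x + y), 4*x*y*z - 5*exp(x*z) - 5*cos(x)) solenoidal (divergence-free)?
No, ∇·F = 4*x*y - 5*x*exp(x*z) - 3*exp(x + y) - 3*exp(x + z)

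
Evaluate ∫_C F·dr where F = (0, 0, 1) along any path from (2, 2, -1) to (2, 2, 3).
4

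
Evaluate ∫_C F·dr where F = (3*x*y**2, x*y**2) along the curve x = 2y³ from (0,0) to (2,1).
29/6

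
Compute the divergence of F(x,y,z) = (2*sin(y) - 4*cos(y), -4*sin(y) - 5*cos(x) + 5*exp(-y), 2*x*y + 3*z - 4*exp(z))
-4*exp(z) - 4*cos(y) + 3 - 5*exp(-y)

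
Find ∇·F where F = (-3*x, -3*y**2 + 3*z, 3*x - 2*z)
-6*y - 5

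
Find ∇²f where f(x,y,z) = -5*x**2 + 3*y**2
-4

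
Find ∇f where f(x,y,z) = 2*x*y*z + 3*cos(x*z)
(z*(2*y - 3*sin(x*z)), 2*x*z, x*(2*y - 3*sin(x*z)))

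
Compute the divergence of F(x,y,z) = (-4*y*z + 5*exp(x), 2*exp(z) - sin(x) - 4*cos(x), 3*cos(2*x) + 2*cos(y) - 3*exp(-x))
5*exp(x)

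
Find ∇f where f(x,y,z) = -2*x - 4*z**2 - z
(-2, 0, -8*z - 1)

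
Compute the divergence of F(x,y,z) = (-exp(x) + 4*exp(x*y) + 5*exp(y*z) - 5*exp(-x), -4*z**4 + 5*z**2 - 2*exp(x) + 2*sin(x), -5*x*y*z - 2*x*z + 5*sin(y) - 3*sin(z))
-5*x*y - 2*x + 4*y*exp(x*y) - exp(x) - 3*cos(z) + 5*exp(-x)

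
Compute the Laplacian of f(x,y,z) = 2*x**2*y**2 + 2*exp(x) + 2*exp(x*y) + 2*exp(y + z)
2*x**2*exp(x*y) + 4*x**2 + 2*y**2*exp(x*y) + 4*y**2 + 2*exp(x) + 4*exp(y + z)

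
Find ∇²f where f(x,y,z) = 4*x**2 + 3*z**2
14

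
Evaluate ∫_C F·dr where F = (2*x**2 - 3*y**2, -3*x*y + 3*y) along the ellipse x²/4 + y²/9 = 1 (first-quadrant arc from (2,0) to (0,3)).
157/6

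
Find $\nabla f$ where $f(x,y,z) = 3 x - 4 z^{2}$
(3, 0, -8*z)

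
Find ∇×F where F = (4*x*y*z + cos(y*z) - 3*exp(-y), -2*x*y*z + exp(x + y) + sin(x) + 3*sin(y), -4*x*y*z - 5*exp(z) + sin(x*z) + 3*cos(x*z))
(2*x*(y - 2*z), 4*x*y + 4*y*z - y*sin(y*z) + 3*z*sin(x*z) - z*cos(x*z), -4*x*z - 2*y*z + z*sin(y*z) + exp(x + y) + cos(x) - 3*exp(-y))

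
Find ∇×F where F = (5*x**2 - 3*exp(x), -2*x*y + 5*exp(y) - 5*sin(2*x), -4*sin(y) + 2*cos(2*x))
(-4*cos(y), 4*sin(2*x), -2*y - 10*cos(2*x))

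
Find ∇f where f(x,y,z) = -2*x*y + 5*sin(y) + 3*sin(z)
(-2*y, -2*x + 5*cos(y), 3*cos(z))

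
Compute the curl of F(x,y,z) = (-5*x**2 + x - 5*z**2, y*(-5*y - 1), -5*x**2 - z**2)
(0, 10*x - 10*z, 0)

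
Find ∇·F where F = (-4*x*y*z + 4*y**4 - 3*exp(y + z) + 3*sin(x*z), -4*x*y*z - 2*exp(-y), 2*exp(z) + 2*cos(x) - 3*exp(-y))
-4*x*z - 4*y*z + 3*z*cos(x*z) + 2*exp(z) + 2*exp(-y)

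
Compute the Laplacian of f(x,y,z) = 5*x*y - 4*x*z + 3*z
0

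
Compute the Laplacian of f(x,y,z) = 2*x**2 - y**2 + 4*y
2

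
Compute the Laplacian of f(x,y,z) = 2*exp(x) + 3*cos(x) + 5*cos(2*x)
2*exp(x) - 3*cos(x) - 20*cos(2*x)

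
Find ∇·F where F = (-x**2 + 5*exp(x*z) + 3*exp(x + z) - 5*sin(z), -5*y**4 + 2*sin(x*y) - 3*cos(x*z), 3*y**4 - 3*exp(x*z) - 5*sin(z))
-3*x*exp(x*z) + 2*x*cos(x*y) - 2*x - 20*y**3 + 5*z*exp(x*z) + 3*exp(x + z) - 5*cos(z)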